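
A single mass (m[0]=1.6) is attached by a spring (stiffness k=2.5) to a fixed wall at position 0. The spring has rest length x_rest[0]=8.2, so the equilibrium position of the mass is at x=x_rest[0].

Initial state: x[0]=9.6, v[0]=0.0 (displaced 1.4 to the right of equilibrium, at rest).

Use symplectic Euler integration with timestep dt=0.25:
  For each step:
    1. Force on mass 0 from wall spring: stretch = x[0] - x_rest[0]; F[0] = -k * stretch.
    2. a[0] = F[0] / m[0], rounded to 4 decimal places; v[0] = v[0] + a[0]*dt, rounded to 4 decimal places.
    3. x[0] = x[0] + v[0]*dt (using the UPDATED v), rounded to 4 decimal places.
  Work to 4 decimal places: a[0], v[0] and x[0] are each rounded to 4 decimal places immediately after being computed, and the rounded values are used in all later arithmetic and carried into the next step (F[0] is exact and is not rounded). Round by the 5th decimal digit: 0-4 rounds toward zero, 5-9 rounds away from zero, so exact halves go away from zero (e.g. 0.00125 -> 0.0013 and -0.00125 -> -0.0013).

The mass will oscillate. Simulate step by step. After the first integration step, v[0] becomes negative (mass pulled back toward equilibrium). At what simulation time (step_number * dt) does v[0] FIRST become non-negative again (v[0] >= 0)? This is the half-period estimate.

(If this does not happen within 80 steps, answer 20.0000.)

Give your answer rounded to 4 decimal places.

Step 0: x=[9.6000] v=[0.0000]
Step 1: x=[9.4633] v=[-0.5469]
Step 2: x=[9.2032] v=[-1.0404]
Step 3: x=[8.8451] v=[-1.4323]
Step 4: x=[8.4240] v=[-1.6843]
Step 5: x=[7.9811] v=[-1.7718]
Step 6: x=[7.5595] v=[-1.6863]
Step 7: x=[7.2005] v=[-1.4361]
Step 8: x=[6.9391] v=[-1.0457]
Step 9: x=[6.8008] v=[-0.5532]
Step 10: x=[6.7992] v=[-0.0066]
Step 11: x=[6.9344] v=[0.5406]
First v>=0 after going negative at step 11, time=2.7500

Answer: 2.7500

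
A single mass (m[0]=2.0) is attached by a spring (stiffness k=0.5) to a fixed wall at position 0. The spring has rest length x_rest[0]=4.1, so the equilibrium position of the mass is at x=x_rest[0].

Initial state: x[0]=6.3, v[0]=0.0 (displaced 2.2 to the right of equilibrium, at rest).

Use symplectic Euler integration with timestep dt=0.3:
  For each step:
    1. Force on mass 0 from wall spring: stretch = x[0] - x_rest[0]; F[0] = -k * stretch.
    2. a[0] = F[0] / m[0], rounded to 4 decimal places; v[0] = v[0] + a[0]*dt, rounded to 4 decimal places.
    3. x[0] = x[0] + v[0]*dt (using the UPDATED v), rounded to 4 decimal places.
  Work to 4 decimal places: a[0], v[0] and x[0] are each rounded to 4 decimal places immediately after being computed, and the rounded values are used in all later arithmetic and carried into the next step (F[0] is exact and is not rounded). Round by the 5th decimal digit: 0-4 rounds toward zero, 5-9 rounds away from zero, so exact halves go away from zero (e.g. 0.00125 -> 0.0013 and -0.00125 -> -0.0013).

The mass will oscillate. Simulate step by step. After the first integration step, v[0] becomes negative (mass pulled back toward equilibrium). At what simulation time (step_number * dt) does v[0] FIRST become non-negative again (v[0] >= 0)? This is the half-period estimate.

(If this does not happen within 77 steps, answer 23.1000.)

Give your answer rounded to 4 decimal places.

Step 0: x=[6.3000] v=[0.0000]
Step 1: x=[6.2505] v=[-0.1650]
Step 2: x=[6.1526] v=[-0.3263]
Step 3: x=[6.0085] v=[-0.4803]
Step 4: x=[5.8215] v=[-0.6234]
Step 5: x=[5.5958] v=[-0.7525]
Step 6: x=[5.3364] v=[-0.8647]
Step 7: x=[5.0492] v=[-0.9574]
Step 8: x=[4.7406] v=[-1.0286]
Step 9: x=[4.4176] v=[-1.0767]
Step 10: x=[4.0875] v=[-1.1005]
Step 11: x=[3.7576] v=[-1.0996]
Step 12: x=[3.4354] v=[-1.0739]
Step 13: x=[3.1282] v=[-1.0240]
Step 14: x=[2.8429] v=[-0.9511]
Step 15: x=[2.5859] v=[-0.8568]
Step 16: x=[2.3629] v=[-0.7433]
Step 17: x=[2.1790] v=[-0.6130]
Step 18: x=[2.0383] v=[-0.4689]
Step 19: x=[1.9440] v=[-0.3143]
Step 20: x=[1.8982] v=[-0.1526]
Step 21: x=[1.9020] v=[0.0126]
First v>=0 after going negative at step 21, time=6.3000

Answer: 6.3000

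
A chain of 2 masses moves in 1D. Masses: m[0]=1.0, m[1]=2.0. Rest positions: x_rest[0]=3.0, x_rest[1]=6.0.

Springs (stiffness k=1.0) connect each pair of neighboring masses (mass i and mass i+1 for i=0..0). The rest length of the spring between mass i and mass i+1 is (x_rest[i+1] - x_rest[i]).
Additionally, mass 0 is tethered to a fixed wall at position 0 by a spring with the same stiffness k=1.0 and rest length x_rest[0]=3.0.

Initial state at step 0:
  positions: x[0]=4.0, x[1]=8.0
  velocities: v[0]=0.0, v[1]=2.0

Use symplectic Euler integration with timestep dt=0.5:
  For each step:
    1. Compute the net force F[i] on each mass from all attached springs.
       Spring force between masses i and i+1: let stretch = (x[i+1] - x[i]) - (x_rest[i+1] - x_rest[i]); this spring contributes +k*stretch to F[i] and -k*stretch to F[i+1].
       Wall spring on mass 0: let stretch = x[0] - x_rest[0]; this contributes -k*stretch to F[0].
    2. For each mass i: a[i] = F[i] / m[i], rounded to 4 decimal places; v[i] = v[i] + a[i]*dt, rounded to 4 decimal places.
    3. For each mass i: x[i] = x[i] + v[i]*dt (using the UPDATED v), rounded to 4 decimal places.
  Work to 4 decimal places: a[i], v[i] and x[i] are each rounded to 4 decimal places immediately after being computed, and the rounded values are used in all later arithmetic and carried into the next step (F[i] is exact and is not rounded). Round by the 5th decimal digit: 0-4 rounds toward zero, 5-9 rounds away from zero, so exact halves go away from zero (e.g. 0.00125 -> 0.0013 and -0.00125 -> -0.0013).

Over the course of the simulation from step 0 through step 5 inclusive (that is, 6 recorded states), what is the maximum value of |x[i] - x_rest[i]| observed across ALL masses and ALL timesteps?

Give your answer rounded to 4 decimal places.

Step 0: x=[4.0000 8.0000] v=[0.0000 2.0000]
Step 1: x=[4.0000 8.8750] v=[0.0000 1.7500]
Step 2: x=[4.2188 9.5157] v=[0.4375 1.2813]
Step 3: x=[4.7071 9.8693] v=[0.9766 0.7071]
Step 4: x=[5.3092 9.9526] v=[1.2042 0.1666]
Step 5: x=[5.7449 9.8305] v=[0.8713 -0.2443]
Max displacement = 3.9526

Answer: 3.9526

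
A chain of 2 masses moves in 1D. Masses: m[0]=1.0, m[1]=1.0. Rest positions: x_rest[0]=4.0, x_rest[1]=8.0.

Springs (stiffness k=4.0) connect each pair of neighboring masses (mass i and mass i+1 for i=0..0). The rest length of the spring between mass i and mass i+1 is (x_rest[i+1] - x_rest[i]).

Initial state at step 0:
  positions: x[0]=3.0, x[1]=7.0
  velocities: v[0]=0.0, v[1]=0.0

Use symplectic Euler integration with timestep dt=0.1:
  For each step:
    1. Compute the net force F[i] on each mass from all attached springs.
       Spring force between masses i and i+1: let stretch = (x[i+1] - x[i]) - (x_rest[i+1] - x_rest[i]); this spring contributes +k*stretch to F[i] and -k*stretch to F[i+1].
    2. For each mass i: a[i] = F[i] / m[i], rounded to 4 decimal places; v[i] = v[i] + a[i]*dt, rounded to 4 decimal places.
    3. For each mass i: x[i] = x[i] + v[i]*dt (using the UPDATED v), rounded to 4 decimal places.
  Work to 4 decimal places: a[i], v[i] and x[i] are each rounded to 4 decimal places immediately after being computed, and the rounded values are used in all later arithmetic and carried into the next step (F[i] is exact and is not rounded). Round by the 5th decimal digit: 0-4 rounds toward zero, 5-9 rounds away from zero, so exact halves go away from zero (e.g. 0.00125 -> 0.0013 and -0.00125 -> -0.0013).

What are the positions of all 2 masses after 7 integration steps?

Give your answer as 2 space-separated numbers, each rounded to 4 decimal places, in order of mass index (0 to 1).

Answer: 3.0000 7.0000

Derivation:
Step 0: x=[3.0000 7.0000] v=[0.0000 0.0000]
Step 1: x=[3.0000 7.0000] v=[0.0000 0.0000]
Step 2: x=[3.0000 7.0000] v=[0.0000 0.0000]
Step 3: x=[3.0000 7.0000] v=[0.0000 0.0000]
Step 4: x=[3.0000 7.0000] v=[0.0000 0.0000]
Step 5: x=[3.0000 7.0000] v=[0.0000 0.0000]
Step 6: x=[3.0000 7.0000] v=[0.0000 0.0000]
Step 7: x=[3.0000 7.0000] v=[0.0000 0.0000]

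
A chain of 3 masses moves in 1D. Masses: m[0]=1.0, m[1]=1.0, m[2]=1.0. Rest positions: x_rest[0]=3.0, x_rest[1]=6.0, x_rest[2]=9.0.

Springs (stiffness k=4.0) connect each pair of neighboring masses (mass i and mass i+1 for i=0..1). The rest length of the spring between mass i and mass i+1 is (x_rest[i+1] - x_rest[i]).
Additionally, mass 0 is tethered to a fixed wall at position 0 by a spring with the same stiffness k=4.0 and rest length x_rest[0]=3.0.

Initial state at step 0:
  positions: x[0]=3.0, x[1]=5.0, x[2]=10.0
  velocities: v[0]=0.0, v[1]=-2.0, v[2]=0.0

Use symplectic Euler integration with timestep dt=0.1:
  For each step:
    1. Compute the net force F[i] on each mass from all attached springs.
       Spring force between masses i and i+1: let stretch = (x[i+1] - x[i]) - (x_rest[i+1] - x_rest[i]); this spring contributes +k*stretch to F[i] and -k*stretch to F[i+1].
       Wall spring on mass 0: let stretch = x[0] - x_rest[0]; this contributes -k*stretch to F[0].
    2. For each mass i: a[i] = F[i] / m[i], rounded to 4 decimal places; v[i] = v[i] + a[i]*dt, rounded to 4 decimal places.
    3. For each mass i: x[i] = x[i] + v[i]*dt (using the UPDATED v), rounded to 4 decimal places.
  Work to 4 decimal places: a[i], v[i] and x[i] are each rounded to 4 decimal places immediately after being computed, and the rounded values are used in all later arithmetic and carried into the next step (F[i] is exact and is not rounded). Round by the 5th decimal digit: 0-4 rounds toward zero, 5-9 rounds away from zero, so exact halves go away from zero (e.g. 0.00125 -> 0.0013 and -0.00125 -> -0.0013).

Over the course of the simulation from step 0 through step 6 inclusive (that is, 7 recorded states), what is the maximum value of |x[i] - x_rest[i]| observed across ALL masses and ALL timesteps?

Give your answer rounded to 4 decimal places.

Answer: 1.0800

Derivation:
Step 0: x=[3.0000 5.0000 10.0000] v=[0.0000 -2.0000 0.0000]
Step 1: x=[2.9600 4.9200 9.9200] v=[-0.4000 -0.8000 -0.8000]
Step 2: x=[2.8800 4.9616 9.7600] v=[-0.8000 0.4160 -1.6000]
Step 3: x=[2.7681 5.1119 9.5281] v=[-1.1194 1.5027 -2.3194]
Step 4: x=[2.6392 5.3451 9.2395] v=[-1.2891 2.3317 -2.8859]
Step 5: x=[2.5130 5.6258 8.9151] v=[-1.2624 2.8071 -3.2437]
Step 6: x=[2.4108 5.9136 8.5792] v=[-1.0225 2.8777 -3.3594]
Max displacement = 1.0800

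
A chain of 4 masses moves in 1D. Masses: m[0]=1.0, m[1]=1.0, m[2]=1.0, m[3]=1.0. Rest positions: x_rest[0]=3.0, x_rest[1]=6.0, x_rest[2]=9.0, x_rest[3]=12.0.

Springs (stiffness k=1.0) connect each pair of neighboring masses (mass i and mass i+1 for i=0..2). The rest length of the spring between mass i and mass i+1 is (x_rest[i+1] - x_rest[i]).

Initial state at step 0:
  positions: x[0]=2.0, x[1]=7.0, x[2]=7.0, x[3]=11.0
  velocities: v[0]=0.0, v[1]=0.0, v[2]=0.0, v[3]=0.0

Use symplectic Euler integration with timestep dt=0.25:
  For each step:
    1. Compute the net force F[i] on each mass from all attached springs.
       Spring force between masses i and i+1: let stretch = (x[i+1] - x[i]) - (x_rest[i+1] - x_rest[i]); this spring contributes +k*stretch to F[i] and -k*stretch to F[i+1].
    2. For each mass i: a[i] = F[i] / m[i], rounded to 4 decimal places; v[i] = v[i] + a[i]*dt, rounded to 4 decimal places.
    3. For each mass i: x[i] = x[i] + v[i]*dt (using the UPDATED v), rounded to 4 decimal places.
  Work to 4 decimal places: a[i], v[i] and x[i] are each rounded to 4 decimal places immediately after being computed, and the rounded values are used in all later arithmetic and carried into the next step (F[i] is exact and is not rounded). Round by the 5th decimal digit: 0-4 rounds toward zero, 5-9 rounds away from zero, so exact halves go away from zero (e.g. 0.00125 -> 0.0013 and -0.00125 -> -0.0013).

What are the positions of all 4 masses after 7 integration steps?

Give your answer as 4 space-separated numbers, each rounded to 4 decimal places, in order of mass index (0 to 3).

Step 0: x=[2.0000 7.0000 7.0000 11.0000] v=[0.0000 0.0000 0.0000 0.0000]
Step 1: x=[2.1250 6.6875 7.2500 10.9375] v=[0.5000 -1.2500 1.0000 -0.2500]
Step 2: x=[2.3477 6.1250 7.6953 10.8320] v=[0.8906 -2.2500 1.7813 -0.4219]
Step 3: x=[2.6189 5.4246 8.2385 10.7180] v=[1.0849 -2.8018 2.1729 -0.4561]
Step 4: x=[2.8780 4.7247 8.7608 10.6365] v=[1.0363 -2.7998 2.0893 -0.3260]
Step 5: x=[3.0650 4.1616 9.1481 10.6253] v=[0.7480 -2.2525 1.5492 -0.0449]
Step 6: x=[3.1331 3.8416 9.3161 10.7093] v=[0.2722 -1.2800 0.6719 0.3358]
Step 7: x=[3.0579 3.8195 9.2290 10.8937] v=[-0.3007 -0.0885 -0.3484 0.7375]

Answer: 3.0579 3.8195 9.2290 10.8937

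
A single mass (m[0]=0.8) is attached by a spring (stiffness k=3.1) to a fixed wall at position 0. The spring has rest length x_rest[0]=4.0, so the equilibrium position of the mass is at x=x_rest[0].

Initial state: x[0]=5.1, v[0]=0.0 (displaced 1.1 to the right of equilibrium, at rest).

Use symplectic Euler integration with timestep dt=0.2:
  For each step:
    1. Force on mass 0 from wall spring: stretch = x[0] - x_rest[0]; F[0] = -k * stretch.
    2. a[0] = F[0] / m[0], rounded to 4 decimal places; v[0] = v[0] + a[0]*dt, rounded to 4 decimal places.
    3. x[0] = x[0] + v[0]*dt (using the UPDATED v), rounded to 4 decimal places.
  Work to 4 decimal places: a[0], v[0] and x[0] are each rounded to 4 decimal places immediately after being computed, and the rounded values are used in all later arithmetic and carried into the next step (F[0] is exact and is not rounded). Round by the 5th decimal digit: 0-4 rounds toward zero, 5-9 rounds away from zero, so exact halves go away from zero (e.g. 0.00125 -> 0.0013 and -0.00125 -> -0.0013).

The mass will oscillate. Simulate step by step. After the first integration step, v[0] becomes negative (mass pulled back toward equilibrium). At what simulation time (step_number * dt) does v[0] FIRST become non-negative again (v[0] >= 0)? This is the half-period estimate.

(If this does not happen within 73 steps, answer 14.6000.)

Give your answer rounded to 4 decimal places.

Answer: 1.6000

Derivation:
Step 0: x=[5.1000] v=[0.0000]
Step 1: x=[4.9295] v=[-0.8525]
Step 2: x=[4.6149] v=[-1.5729]
Step 3: x=[4.2050] v=[-2.0494]
Step 4: x=[3.7633] v=[-2.2083]
Step 5: x=[3.3583] v=[-2.0249]
Step 6: x=[3.0528] v=[-1.5276]
Step 7: x=[2.8941] v=[-0.7935]
Step 8: x=[2.9068] v=[0.0636]
First v>=0 after going negative at step 8, time=1.6000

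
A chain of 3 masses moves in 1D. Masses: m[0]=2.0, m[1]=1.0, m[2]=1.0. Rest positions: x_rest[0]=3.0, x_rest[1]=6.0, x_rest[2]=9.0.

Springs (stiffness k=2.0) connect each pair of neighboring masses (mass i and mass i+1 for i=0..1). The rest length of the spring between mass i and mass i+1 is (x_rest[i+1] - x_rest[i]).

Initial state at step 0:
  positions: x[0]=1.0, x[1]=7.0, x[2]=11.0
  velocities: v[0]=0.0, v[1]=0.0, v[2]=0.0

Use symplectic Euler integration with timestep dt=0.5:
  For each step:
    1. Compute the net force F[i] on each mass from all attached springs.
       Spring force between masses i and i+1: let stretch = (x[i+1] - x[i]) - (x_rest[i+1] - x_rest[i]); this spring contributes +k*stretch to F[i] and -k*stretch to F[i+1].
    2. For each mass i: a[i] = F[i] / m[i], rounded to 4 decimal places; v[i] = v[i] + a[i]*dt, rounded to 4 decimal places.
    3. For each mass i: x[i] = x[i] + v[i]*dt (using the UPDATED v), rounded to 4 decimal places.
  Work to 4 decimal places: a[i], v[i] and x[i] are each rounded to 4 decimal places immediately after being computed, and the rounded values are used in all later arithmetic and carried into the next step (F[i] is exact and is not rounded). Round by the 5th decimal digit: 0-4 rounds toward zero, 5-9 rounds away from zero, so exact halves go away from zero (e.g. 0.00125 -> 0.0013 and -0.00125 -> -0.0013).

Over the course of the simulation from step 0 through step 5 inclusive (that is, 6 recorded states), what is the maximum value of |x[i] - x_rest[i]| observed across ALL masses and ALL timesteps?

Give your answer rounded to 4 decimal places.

Answer: 3.1601

Derivation:
Step 0: x=[1.0000 7.0000 11.0000] v=[0.0000 0.0000 0.0000]
Step 1: x=[1.7500 6.0000 10.5000] v=[1.5000 -2.0000 -1.0000]
Step 2: x=[2.8125 5.1250 9.2500] v=[2.1250 -1.7500 -2.5000]
Step 3: x=[3.7032 5.1563 7.4375] v=[1.7813 0.0625 -3.6250]
Step 4: x=[4.2072 5.6016 5.9844] v=[1.0079 0.8906 -2.9062]
Step 5: x=[4.3098 5.5411 5.8399] v=[0.2051 -0.1210 -0.2890]
Max displacement = 3.1601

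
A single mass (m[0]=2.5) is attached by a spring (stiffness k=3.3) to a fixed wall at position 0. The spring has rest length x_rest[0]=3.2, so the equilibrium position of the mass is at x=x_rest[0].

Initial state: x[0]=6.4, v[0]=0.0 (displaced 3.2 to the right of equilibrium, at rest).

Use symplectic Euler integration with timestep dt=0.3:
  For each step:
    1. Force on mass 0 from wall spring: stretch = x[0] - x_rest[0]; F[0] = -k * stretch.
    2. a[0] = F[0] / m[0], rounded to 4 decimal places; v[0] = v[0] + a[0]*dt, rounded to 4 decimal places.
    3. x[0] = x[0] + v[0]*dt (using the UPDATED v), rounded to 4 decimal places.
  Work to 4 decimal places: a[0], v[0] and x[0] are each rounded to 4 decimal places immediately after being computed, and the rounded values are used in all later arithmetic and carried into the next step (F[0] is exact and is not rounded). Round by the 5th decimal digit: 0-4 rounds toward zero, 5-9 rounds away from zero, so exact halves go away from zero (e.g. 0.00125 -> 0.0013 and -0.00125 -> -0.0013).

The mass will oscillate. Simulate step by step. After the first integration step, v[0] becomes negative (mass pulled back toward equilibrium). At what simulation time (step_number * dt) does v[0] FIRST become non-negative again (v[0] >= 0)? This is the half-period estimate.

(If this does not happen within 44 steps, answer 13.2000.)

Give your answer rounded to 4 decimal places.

Answer: 3.0000

Derivation:
Step 0: x=[6.4000] v=[0.0000]
Step 1: x=[6.0198] v=[-1.2672]
Step 2: x=[5.3047] v=[-2.3838]
Step 3: x=[4.3395] v=[-3.2173]
Step 4: x=[3.2390] v=[-3.6685]
Step 5: x=[2.1338] v=[-3.6840]
Step 6: x=[1.1553] v=[-3.2618]
Step 7: x=[0.4197] v=[-2.4521]
Step 8: x=[0.0144] v=[-1.3511]
Step 9: x=[-0.0125] v=[-0.0896]
Step 10: x=[0.3423] v=[1.1826]
First v>=0 after going negative at step 10, time=3.0000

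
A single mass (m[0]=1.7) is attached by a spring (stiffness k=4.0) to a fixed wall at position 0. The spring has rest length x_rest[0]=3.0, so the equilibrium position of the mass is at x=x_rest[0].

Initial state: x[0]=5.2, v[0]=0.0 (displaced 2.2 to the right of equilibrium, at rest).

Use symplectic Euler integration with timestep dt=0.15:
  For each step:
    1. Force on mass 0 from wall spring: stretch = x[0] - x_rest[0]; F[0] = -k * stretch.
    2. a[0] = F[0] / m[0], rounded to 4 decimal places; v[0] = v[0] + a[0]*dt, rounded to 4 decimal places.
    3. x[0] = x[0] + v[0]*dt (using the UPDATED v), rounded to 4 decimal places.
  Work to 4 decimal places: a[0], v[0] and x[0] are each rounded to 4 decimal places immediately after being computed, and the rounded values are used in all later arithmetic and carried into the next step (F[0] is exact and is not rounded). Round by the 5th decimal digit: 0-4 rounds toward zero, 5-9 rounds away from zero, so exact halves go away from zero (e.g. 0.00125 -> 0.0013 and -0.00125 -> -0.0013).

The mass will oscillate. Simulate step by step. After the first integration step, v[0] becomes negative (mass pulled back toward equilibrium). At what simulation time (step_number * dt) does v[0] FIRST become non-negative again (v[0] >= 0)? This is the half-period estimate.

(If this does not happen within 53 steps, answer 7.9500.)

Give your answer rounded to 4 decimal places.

Step 0: x=[5.2000] v=[0.0000]
Step 1: x=[5.0835] v=[-0.7765]
Step 2: x=[4.8567] v=[-1.5119]
Step 3: x=[4.5316] v=[-2.1672]
Step 4: x=[4.1254] v=[-2.7078]
Step 5: x=[3.6597] v=[-3.1050]
Step 6: x=[3.1590] v=[-3.3378]
Step 7: x=[2.6499] v=[-3.3939]
Step 8: x=[2.1594] v=[-3.2703]
Step 9: x=[1.7134] v=[-2.9736]
Step 10: x=[1.3355] v=[-2.5195]
Step 11: x=[1.0457] v=[-1.9320]
Step 12: x=[0.8594] v=[-1.2422]
Step 13: x=[0.7864] v=[-0.4867]
Step 14: x=[0.8306] v=[0.2946]
First v>=0 after going negative at step 14, time=2.1000

Answer: 2.1000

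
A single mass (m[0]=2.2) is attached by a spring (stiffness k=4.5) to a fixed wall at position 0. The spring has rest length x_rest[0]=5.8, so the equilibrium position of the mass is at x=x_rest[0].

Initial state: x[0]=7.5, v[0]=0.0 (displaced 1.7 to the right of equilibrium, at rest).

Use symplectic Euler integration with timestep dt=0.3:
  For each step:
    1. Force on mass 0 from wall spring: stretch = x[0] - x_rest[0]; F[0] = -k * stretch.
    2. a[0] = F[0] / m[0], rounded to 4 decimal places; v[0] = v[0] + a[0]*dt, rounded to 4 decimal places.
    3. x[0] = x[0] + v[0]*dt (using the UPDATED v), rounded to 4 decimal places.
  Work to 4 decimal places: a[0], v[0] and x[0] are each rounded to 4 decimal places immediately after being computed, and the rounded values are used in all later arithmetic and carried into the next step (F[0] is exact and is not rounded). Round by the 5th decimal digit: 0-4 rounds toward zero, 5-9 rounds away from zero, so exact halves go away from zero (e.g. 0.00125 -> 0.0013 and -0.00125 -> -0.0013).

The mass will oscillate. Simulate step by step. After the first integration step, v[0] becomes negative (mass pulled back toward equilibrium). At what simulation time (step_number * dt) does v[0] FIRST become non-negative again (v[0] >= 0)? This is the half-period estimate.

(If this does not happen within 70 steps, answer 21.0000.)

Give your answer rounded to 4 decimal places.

Step 0: x=[7.5000] v=[0.0000]
Step 1: x=[7.1870] v=[-1.0432]
Step 2: x=[6.6187] v=[-1.8943]
Step 3: x=[5.8997] v=[-2.3967]
Step 4: x=[5.1623] v=[-2.4579]
Step 5: x=[4.5423] v=[-2.0666]
Step 6: x=[4.1539] v=[-1.2948]
Step 7: x=[4.0685] v=[-0.2847]
Step 8: x=[4.3018] v=[0.7778]
First v>=0 after going negative at step 8, time=2.4000

Answer: 2.4000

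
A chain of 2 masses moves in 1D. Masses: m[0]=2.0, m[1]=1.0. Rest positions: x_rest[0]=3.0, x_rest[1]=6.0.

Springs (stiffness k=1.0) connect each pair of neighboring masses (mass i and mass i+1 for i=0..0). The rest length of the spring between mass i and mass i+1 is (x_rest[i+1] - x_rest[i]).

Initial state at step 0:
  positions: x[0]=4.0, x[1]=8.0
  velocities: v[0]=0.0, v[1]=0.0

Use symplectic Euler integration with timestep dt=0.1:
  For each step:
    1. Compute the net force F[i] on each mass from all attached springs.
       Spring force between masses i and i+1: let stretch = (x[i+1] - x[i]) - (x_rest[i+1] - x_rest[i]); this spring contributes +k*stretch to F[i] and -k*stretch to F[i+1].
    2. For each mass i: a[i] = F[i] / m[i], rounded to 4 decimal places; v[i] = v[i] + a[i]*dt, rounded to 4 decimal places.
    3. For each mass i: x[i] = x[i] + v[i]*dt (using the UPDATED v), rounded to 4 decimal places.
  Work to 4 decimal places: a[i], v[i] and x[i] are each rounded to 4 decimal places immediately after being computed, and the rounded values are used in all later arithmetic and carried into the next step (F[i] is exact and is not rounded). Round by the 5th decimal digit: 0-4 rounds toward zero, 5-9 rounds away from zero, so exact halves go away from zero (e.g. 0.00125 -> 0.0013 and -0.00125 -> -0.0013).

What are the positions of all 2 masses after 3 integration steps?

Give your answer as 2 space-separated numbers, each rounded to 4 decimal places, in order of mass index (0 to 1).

Answer: 4.0296 7.9408

Derivation:
Step 0: x=[4.0000 8.0000] v=[0.0000 0.0000]
Step 1: x=[4.0050 7.9900] v=[0.0500 -0.1000]
Step 2: x=[4.0149 7.9702] v=[0.0993 -0.1985]
Step 3: x=[4.0296 7.9408] v=[0.1471 -0.2940]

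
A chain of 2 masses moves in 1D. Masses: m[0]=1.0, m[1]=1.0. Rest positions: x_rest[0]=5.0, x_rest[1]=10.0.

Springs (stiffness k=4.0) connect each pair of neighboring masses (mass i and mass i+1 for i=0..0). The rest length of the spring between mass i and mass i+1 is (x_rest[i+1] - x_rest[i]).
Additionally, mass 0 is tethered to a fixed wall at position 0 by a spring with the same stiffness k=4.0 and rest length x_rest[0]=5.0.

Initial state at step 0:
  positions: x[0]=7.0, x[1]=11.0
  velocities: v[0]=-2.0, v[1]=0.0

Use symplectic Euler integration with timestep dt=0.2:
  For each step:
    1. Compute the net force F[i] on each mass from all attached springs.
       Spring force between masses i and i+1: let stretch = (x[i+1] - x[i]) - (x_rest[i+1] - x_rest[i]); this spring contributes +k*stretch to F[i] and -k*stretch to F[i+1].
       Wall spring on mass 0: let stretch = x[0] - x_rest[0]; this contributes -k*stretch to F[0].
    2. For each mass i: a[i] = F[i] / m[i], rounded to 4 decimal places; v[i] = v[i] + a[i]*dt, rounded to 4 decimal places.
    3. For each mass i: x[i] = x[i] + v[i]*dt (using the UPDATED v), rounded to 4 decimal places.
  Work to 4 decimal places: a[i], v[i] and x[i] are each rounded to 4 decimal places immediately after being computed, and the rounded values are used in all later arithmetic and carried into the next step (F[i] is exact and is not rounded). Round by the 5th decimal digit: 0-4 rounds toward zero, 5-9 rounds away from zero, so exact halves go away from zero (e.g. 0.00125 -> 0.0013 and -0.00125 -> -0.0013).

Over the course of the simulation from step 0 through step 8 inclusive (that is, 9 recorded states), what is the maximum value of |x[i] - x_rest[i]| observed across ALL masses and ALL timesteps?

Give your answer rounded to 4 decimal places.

Step 0: x=[7.0000 11.0000] v=[-2.0000 0.0000]
Step 1: x=[6.1200 11.1600] v=[-4.4000 0.8000]
Step 2: x=[5.0672 11.3136] v=[-5.2640 0.7680]
Step 3: x=[4.2031 11.2678] v=[-4.3206 -0.2291]
Step 4: x=[3.7968 10.8916] v=[-2.0313 -1.8809]
Step 5: x=[3.9182 10.1803] v=[0.6071 -3.5567]
Step 6: x=[4.4146 9.2670] v=[2.4822 -4.5664]
Step 7: x=[4.9811 8.3773] v=[2.8324 -4.4483]
Step 8: x=[5.2940 7.7442] v=[1.5645 -3.1653]
Max displacement = 2.2558

Answer: 2.2558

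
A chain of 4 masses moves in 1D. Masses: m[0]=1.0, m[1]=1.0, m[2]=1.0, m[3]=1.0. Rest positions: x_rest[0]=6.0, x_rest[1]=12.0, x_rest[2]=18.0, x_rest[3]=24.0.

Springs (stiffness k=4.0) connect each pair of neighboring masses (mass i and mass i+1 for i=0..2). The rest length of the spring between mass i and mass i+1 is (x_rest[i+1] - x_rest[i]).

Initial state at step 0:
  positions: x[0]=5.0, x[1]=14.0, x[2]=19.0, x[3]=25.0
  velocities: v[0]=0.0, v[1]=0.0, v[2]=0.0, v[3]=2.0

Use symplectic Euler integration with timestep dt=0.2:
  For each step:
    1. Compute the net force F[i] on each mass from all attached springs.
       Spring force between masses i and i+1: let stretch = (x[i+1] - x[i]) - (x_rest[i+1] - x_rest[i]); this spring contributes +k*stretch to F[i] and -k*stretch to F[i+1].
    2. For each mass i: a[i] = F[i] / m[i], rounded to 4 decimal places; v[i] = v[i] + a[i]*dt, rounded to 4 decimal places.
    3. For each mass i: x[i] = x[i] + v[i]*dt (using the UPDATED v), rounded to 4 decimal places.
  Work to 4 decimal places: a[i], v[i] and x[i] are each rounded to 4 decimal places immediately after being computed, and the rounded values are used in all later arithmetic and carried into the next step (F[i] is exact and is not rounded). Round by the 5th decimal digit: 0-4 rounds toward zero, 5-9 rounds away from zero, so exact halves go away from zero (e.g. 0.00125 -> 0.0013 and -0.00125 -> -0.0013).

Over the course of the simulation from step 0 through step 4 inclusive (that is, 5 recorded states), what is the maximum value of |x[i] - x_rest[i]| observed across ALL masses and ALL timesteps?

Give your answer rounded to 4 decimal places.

Answer: 2.2789

Derivation:
Step 0: x=[5.0000 14.0000 19.0000 25.0000] v=[0.0000 0.0000 0.0000 2.0000]
Step 1: x=[5.4800 13.3600 19.1600 25.4000] v=[2.4000 -3.2000 0.8000 2.0000]
Step 2: x=[6.2608 12.3872 19.3904 25.7616] v=[3.9040 -4.8640 1.1520 1.8080]
Step 3: x=[7.0618 11.5547 19.5197 26.0638] v=[4.0051 -4.1626 0.6464 1.5110]
Step 4: x=[7.6217 11.2777 19.4216 26.2789] v=[2.7994 -1.3849 -0.4903 1.0757]
Max displacement = 2.2789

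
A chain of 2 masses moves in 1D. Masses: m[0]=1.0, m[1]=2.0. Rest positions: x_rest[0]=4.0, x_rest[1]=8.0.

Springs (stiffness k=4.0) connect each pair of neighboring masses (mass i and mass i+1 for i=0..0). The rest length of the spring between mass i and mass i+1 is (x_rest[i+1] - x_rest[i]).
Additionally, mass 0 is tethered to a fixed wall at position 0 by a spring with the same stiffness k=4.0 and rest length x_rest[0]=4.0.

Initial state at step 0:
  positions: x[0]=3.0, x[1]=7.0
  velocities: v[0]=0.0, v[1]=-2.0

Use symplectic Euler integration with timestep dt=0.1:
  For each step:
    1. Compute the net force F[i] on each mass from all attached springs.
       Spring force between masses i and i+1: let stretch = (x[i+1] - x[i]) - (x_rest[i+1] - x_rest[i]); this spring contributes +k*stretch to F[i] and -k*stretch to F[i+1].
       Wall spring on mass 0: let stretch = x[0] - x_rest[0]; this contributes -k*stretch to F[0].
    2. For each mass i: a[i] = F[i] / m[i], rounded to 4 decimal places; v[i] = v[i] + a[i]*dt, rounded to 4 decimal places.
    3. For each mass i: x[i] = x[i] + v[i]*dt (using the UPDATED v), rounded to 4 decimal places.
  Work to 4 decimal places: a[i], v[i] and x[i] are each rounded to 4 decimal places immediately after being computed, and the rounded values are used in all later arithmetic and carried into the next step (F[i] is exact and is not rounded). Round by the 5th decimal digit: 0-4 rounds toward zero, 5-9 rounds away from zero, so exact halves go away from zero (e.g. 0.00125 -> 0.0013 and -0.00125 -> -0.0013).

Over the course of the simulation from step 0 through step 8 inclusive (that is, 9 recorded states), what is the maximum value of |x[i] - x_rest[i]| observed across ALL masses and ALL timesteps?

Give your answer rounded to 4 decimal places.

Answer: 2.1835

Derivation:
Step 0: x=[3.0000 7.0000] v=[0.0000 -2.0000]
Step 1: x=[3.0400 6.8000] v=[0.4000 -2.0000]
Step 2: x=[3.1088 6.6048] v=[0.6880 -1.9520]
Step 3: x=[3.1931 6.4197] v=[0.8429 -1.8512]
Step 4: x=[3.2787 6.2501] v=[0.8563 -1.6965]
Step 5: x=[3.3520 6.1010] v=[0.7334 -1.4908]
Step 6: x=[3.4012 5.9769] v=[0.4922 -1.2406]
Step 7: x=[3.4174 5.8813] v=[0.1620 -0.9557]
Step 8: x=[3.3955 5.8165] v=[-0.2194 -0.6485]
Max displacement = 2.1835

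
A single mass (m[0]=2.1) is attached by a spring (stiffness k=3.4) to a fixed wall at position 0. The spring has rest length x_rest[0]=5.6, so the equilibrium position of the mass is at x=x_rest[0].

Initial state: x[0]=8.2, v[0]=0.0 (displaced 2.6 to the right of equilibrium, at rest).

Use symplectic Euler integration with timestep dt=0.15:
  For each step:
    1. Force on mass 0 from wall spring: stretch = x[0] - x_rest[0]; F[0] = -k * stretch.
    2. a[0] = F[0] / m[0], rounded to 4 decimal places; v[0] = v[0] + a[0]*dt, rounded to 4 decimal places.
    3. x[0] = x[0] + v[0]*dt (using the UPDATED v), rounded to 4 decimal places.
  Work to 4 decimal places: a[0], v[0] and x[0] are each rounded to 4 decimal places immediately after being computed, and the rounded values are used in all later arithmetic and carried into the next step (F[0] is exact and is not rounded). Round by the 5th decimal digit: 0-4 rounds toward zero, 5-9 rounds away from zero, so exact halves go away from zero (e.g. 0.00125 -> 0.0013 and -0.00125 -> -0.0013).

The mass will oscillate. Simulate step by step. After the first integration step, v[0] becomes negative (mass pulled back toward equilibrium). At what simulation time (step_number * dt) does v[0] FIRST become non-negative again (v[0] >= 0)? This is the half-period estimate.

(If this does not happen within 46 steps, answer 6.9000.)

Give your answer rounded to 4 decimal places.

Answer: 2.5500

Derivation:
Step 0: x=[8.2000] v=[0.0000]
Step 1: x=[8.1053] v=[-0.6314]
Step 2: x=[7.9193] v=[-1.2398]
Step 3: x=[7.6488] v=[-1.8031]
Step 4: x=[7.3037] v=[-2.3007]
Step 5: x=[6.8965] v=[-2.7145]
Step 6: x=[6.4421] v=[-3.0294]
Step 7: x=[5.9570] v=[-3.2339]
Step 8: x=[5.4589] v=[-3.3206]
Step 9: x=[4.9660] v=[-3.2863]
Step 10: x=[4.4962] v=[-3.1323]
Step 11: x=[4.0666] v=[-2.8642]
Step 12: x=[3.6928] v=[-2.4918]
Step 13: x=[3.3885] v=[-2.0286]
Step 14: x=[3.1648] v=[-1.4915]
Step 15: x=[3.0298] v=[-0.9001]
Step 16: x=[2.9884] v=[-0.2759]
Step 17: x=[3.0421] v=[0.3583]
First v>=0 after going negative at step 17, time=2.5500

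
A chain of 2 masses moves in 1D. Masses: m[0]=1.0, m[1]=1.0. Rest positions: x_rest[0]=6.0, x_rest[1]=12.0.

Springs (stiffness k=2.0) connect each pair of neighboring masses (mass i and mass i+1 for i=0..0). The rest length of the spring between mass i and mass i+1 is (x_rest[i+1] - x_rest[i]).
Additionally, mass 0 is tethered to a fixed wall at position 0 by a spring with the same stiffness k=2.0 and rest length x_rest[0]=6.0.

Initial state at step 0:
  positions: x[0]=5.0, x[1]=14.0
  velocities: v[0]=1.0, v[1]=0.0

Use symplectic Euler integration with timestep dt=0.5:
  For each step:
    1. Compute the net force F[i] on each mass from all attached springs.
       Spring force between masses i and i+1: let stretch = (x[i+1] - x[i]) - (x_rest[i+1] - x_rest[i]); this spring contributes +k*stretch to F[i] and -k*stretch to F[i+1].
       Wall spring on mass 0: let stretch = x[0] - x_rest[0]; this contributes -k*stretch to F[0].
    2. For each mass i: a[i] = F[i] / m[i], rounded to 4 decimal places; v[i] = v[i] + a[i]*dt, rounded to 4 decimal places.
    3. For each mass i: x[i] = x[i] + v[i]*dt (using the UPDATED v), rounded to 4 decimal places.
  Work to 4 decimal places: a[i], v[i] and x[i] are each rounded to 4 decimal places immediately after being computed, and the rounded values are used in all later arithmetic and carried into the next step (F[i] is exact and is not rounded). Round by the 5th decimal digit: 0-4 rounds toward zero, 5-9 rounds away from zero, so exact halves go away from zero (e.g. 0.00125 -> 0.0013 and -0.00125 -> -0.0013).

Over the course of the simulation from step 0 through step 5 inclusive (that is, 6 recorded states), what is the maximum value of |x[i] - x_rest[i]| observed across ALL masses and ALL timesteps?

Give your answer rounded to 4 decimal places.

Answer: 2.7500

Derivation:
Step 0: x=[5.0000 14.0000] v=[1.0000 0.0000]
Step 1: x=[7.5000 12.5000] v=[5.0000 -3.0000]
Step 2: x=[8.7500 11.5000] v=[2.5000 -2.0000]
Step 3: x=[7.0000 12.1250] v=[-3.5000 1.2500]
Step 4: x=[4.3125 13.1875] v=[-5.3750 2.1250]
Step 5: x=[3.9063 12.8125] v=[-0.8125 -0.7500]
Max displacement = 2.7500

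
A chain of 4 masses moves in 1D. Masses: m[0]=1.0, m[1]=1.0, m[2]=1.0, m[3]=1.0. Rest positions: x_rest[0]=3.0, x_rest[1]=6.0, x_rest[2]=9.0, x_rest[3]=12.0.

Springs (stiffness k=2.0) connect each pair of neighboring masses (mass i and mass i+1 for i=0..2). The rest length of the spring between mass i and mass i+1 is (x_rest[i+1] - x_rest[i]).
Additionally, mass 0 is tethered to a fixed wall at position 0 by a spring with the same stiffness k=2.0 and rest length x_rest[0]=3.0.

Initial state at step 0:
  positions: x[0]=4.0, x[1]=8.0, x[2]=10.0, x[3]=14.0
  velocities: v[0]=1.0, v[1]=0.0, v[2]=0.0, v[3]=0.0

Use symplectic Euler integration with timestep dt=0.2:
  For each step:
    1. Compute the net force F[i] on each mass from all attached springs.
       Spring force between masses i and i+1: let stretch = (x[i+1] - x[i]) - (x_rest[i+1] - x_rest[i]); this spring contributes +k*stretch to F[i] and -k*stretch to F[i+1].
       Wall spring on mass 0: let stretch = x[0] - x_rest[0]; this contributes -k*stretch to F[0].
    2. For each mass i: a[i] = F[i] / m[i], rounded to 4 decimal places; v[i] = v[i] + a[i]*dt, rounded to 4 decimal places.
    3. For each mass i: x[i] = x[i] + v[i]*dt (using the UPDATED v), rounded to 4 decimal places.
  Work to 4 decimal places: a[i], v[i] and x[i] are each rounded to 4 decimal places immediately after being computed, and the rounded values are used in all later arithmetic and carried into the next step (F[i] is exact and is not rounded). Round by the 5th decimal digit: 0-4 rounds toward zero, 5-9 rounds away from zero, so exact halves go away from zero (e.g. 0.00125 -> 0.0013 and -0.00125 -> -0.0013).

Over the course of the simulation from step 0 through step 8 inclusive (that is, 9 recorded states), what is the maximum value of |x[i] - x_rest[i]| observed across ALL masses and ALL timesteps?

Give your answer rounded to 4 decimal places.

Step 0: x=[4.0000 8.0000 10.0000 14.0000] v=[1.0000 0.0000 0.0000 0.0000]
Step 1: x=[4.2000 7.8400 10.1600 13.9200] v=[1.0000 -0.8000 0.8000 -0.4000]
Step 2: x=[4.3552 7.5744 10.4352 13.7792] v=[0.7760 -1.3280 1.3760 -0.7040]
Step 3: x=[4.4195 7.2801 10.7491 13.6109] v=[0.3216 -1.4714 1.5693 -0.8416]
Step 4: x=[4.3591 7.0345 11.0144 13.4536] v=[-0.3020 -1.2280 1.3264 -0.7863]
Step 5: x=[4.1640 6.8933 11.1564 13.3412] v=[-0.9755 -0.7062 0.7101 -0.5620]
Step 6: x=[3.8541 6.8748 11.1322 13.2940] v=[-1.5494 -0.0927 -0.1212 -0.2359]
Step 7: x=[3.4775 6.9552 10.9403 13.3139] v=[-1.8828 0.4020 -0.9594 0.0994]
Step 8: x=[3.1010 7.0762 10.6195 13.3839] v=[-1.8827 0.6050 -1.6040 0.3500]
Max displacement = 2.1564

Answer: 2.1564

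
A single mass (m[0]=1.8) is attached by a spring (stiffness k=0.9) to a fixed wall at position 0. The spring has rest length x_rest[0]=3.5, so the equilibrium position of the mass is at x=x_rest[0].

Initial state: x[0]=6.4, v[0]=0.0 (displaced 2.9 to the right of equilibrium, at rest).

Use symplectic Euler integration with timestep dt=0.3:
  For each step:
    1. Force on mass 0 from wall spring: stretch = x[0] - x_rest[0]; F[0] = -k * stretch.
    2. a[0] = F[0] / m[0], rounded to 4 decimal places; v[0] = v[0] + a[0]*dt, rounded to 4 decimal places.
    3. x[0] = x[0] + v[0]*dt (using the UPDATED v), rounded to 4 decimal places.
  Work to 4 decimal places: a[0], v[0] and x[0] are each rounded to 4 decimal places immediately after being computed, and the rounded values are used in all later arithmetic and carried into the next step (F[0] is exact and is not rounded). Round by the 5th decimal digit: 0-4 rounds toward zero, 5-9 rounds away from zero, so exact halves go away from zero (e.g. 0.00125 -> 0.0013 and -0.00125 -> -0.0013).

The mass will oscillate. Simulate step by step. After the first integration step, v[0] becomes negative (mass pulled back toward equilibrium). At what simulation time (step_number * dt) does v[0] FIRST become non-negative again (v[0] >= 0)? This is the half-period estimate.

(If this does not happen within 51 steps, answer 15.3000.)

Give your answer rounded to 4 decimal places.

Answer: 4.5000

Derivation:
Step 0: x=[6.4000] v=[0.0000]
Step 1: x=[6.2695] v=[-0.4350]
Step 2: x=[6.0144] v=[-0.8504]
Step 3: x=[5.6461] v=[-1.2276]
Step 4: x=[5.1813] v=[-1.5495]
Step 5: x=[4.6408] v=[-1.8017]
Step 6: x=[4.0490] v=[-1.9728]
Step 7: x=[3.4324] v=[-2.0552]
Step 8: x=[2.8189] v=[-2.0451]
Step 9: x=[2.2360] v=[-1.9429]
Step 10: x=[1.7100] v=[-1.7533]
Step 11: x=[1.2646] v=[-1.4848]
Step 12: x=[0.9198] v=[-1.1495]
Step 13: x=[0.6911] v=[-0.7625]
Step 14: x=[0.5887] v=[-0.3412]
Step 15: x=[0.6174] v=[0.0955]
First v>=0 after going negative at step 15, time=4.5000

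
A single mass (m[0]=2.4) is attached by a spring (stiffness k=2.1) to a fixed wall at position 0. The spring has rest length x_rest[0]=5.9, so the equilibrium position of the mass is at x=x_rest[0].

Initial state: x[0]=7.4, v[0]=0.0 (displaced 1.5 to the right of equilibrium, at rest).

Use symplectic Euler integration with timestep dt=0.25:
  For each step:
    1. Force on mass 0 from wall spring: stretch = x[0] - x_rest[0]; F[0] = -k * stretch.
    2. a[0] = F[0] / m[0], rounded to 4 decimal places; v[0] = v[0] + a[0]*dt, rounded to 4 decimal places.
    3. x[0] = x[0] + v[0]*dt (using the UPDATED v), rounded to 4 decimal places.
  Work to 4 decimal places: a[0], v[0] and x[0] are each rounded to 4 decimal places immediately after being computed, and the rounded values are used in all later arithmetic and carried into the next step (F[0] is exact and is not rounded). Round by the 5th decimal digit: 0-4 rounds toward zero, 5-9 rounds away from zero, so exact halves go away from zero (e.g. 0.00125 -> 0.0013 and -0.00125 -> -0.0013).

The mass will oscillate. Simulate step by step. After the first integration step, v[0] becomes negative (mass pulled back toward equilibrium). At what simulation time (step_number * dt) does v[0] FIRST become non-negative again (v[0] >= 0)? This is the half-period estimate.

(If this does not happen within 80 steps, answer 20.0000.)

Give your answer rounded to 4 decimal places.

Step 0: x=[7.4000] v=[0.0000]
Step 1: x=[7.3180] v=[-0.3281]
Step 2: x=[7.1584] v=[-0.6383]
Step 3: x=[6.9300] v=[-0.9136]
Step 4: x=[6.6453] v=[-1.1389]
Step 5: x=[6.3198] v=[-1.3019]
Step 6: x=[5.9714] v=[-1.3937]
Step 7: x=[5.6191] v=[-1.4093]
Step 8: x=[5.2821] v=[-1.3479]
Step 9: x=[4.9789] v=[-1.2127]
Step 10: x=[4.7261] v=[-1.0112]
Step 11: x=[4.5375] v=[-0.7544]
Step 12: x=[4.4234] v=[-0.4564]
Step 13: x=[4.3901] v=[-0.1334]
Step 14: x=[4.4393] v=[0.1969]
First v>=0 after going negative at step 14, time=3.5000

Answer: 3.5000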